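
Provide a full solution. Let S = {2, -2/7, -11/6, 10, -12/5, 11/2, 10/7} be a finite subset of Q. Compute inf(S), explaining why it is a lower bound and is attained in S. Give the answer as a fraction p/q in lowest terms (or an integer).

S is finite, so inf(S) = min(S).
Sorted increasing:
-12/5, -11/6, -2/7, 10/7, 2, 11/2, 10
The extremum is -12/5.
For every x in S, x >= -12/5. And -12/5 is in S, so it is attained.
Therefore inf(S) = -12/5.

-12/5


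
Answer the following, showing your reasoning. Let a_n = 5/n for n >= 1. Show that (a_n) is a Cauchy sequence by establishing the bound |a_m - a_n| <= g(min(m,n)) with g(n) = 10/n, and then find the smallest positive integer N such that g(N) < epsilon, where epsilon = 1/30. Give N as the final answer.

For any m, n >= 1, by the triangle inequality:
|a_m - a_n| = |5/m - 5/n| <= 5*1/m + 5*1/n <= 10/min(m,n).
So g(n) = 10/n bounds the Cauchy difference. Since g(n) -> 0, (a_n) is Cauchy.
Now solve g(N) < 1/30: 10/N < 1/30 <=> N > 10 / (1/30) = 300.
The smallest integer strictly greater than 300 is N = 301.
Check: g(301) = 10/301 = 10/301 < 1/30; g(300) = 1/30 >= 1/30. So N = 301.

301


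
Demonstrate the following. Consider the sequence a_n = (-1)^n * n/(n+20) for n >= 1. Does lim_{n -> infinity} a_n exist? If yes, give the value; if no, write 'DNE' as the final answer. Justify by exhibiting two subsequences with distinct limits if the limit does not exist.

Examine the behaviour of a_n along subsequences.
a_{2k} = 2k/(2k+20) -> 1. a_{2k+1} = -(2k+1)/(2k+21) -> -1.
Since these two subsequential limits are 1 and -1, distinct, the full sequence cannot converge (a convergent sequence has all subsequences tending to the same limit). So lim a_n does not exist.

DNE


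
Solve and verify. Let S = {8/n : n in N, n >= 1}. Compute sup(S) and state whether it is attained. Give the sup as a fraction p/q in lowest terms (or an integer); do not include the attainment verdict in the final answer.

Analysis:
- Values: 8, 4, 8/3, 2, ... strictly decreasing.
- The maximum is 8 (n=1); sup = 8 (attained).
- The set is bounded below by 0; 8/n -> 0 so 0 is the greatest lower bound.
- 0 is not in the set, so inf = 0 is not attained.
Conclusion: sup(S) = 8, attained in S.

8


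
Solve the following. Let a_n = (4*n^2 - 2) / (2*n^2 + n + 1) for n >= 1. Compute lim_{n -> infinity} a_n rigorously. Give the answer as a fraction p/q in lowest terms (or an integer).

Divide numerator and denominator by n^2, the highest power:
numerator / n^2 = 4 - 2/n^2
denominator / n^2 = 2 + 1/n + n^(-2)
As n -> infinity, all terms of the form c/n^k (k >= 1) tend to 0.
So numerator / n^2 -> 4 and denominator / n^2 -> 2.
Therefore lim a_n = 2.

2


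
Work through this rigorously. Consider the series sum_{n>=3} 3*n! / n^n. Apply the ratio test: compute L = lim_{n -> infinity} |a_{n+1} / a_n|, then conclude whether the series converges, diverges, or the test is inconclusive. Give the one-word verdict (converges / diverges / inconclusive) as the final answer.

Let a_n denote the general term. Form the ratio a_{n+1}/a_n and simplify:
a_{n+1}/a_n = (n/(n + 1))^n
Take the limit as n -> infinity: L = exp(-1).
Since L = exp(-1) < 1, the ratio test implies the series converges.

converges


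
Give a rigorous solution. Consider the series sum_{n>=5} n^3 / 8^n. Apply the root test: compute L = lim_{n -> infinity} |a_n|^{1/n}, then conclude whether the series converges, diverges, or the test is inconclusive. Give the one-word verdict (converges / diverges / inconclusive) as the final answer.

Let a_n denote the general term. Form |a_n|^(1/n) and simplify:
|a_n|^(1/n) = n^(3/n)/8
Take the limit as n -> infinity: L = 1/8.
Since L = 1/8 < 1, the root test implies convergence.

converges


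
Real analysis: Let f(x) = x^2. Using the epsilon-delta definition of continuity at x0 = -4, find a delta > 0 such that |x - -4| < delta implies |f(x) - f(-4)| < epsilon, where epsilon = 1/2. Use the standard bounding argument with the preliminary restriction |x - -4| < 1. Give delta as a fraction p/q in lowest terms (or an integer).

Factor: |x^2 - (-4)^2| = |x - -4| * |x + -4|.
Impose |x - -4| < 1 first. Then |x + -4| = |(x - -4) + 2*(-4)| <= |x - -4| + 2*|-4| < 1 + 8 = 9.
So |x^2 - (-4)^2| < delta * 9.
We need delta * 9 <= 1/2, i.e. delta <= 1/2/9 = 1/18.
Since 1/18 < 1, this is tighter than 1; take delta = 1/18.
So delta = 1/18 works.

1/18


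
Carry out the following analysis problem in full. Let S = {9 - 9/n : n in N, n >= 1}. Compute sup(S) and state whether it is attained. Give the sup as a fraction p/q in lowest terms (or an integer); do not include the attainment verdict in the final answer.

Analysis:
- Values: 0, 9/2, 6, 27/4, ... strictly increasing.
- Minimum is 0 (n=1); inf = 0 (attained).
- 9 - 9/n -> 9 from below; sup = 9, not attained.
Conclusion: sup(S) = 9, not attained in S.

9


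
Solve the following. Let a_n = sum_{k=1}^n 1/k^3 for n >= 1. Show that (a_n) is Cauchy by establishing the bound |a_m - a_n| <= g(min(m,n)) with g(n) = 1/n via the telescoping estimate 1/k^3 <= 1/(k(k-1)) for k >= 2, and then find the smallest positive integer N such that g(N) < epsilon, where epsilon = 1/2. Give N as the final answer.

For m > n >= 1: |a_m - a_n| = sum_{k=n+1}^m 1/k^3.
Use 1/k^3 <= 1/(k(k-1)) = 1/(k-1) - 1/k for k >= 2 (which holds since k^3 >= k^2 >= k(k-1) for k >= 2):
sum_{k=n+1}^m 1/k^3 <= sum_{k=n+1}^m (1/(k-1) - 1/k) = 1/n - 1/m <= 1/n.
By symmetry the same bound holds with n,m swapped, so |a_m - a_n| <= 1/min(m,n) = g(min(m,n)). Since g(n) -> 0, (a_n) is Cauchy.
Now solve g(N) < 1/2: 1/N < 1/2 <=> N > 1/(1/2) = 2.
The smallest integer strictly greater than 2 is N = 3.
Check: g(3) = 1/3 < 1/2; g(2) = 1/2 >= 1/2. So N = 3.

3


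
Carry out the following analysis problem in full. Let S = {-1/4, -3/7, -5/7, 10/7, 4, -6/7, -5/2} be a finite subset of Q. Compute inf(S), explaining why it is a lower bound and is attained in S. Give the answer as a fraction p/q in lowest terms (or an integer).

S is finite, so inf(S) = min(S).
Sorted increasing:
-5/2, -6/7, -5/7, -3/7, -1/4, 10/7, 4
The extremum is -5/2.
For every x in S, x >= -5/2. And -5/2 is in S, so it is attained.
Therefore inf(S) = -5/2.

-5/2


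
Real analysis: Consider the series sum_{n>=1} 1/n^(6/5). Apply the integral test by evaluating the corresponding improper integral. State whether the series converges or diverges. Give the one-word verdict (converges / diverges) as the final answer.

Let f(x) = x^(-6/5). Then f is positive, continuous, and decreasing on [1, infinity), so the integral test applies.
Compute the improper integral int_{1}^infinity f(x) dx:
  antiderivative F(x) = -5/x^(1/5).
  As x -> infinity, F(x) -> 0 (since p = 6/5 > 1).
  So int = F(infinity) - F(1) = 0 - (-5) = 5.
  Finite, so by the integral test, the series converges.

converges


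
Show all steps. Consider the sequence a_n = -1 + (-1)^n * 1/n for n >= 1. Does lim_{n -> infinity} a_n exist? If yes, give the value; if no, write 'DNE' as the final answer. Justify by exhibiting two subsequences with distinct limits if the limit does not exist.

Examine the behaviour of a_n along subsequences.
Even-n subsequence a_{2k} = -1 + 1/(2k) -> -1. Odd-n subsequence a_{2k+1} = -1 - 1/(2k+1) -> -1. Both tend to -1, which suggests the limit is -1; verify directly.
|a_n - (-1)| = |(-1)^n * 1/n| = 1/n for every n >= 1.
Given epsilon > 0, choose a positive integer N > 1/epsilon. Then for all n >= N, |a_n - (-1)| = 1/n <= 1/N < epsilon.
So by the definition of the limit, lim a_n exists and equals -1.

-1


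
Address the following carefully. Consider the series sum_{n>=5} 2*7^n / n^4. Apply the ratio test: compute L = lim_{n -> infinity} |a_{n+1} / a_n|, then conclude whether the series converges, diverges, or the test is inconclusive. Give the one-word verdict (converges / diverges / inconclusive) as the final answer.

Let a_n denote the general term. Form the ratio a_{n+1}/a_n and simplify:
a_{n+1}/a_n = 7*n^4/(n + 1)^4
Take the limit as n -> infinity: L = 7.
Since L = 7 > 1 (or L = infinity), the ratio test implies the series diverges.

diverges


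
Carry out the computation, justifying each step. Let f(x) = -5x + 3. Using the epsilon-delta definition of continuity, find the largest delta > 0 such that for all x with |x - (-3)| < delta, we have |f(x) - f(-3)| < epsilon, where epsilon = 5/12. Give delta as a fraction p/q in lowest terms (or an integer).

We compute f(-3) = -5*(-3) + 3 = 18.
|f(x) - f(-3)| = |-5x + 3 - (18)| = |-5(x - (-3))| = 5|x - (-3)|.
We need 5|x - (-3)| < 5/12, i.e. |x - (-3)| < 5/12 / 5 = 1/12.
So any delta <= 1/12 works. Conversely, if delta > 1/12, then x = -3 + 1/12 satisfies |x - (-3)| = 1/12 < delta but |f(x) - f(-3)| = 5 * 1/12 = 5/12, which is not < 5/12; so no larger delta works.
Hence the largest such delta is 1/12.

1/12


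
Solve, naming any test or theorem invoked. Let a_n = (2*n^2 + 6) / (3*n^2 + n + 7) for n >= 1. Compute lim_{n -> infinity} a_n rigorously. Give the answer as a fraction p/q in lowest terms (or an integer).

Divide numerator and denominator by n^2, the highest power:
numerator / n^2 = 2 + 6/n^2
denominator / n^2 = 3 + 1/n + 7/n^2
As n -> infinity, all terms of the form c/n^k (k >= 1) tend to 0.
So numerator / n^2 -> 2 and denominator / n^2 -> 3.
Therefore lim a_n = 2/3.

2/3


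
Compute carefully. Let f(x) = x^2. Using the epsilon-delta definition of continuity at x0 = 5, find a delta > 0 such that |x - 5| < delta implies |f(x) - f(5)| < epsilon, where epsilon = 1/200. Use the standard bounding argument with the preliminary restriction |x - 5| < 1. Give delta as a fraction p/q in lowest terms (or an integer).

Factor: |x^2 - (5)^2| = |x - 5| * |x + 5|.
Impose |x - 5| < 1 first. Then |x + 5| = |(x - 5) + 2*(5)| <= |x - 5| + 2*|5| < 1 + 10 = 11.
So |x^2 - (5)^2| < delta * 11.
We need delta * 11 <= 1/200, i.e. delta <= 1/200/11 = 1/2200.
Since 1/2200 < 1, this is tighter than 1; take delta = 1/2200.
So delta = 1/2200 works.

1/2200


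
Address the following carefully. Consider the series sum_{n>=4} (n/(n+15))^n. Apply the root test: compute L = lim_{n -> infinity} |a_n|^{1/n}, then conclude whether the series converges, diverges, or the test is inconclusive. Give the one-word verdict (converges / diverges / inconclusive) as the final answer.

Let a_n denote the general term. Form |a_n|^(1/n) and simplify:
|a_n|^(1/n) = n/(n + 15)
Take the limit as n -> infinity: L = 1.
Since L = 1, the root test is inconclusive. (In fact a_n = (n/(n+15))^n -> e^(-15) != 0, so the nth-term test shows divergence; but the root test itself gives no conclusion.)

inconclusive


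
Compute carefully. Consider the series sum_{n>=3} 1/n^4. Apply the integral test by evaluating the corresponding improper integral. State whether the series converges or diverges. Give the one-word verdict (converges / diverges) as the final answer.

Let f(x) = x^(-4). Then f is positive, continuous, and decreasing on [3, infinity), so the integral test applies.
Compute the improper integral int_{3}^infinity f(x) dx:
  antiderivative F(x) = -1/(3*x^3).
  As x -> infinity, F(x) -> 0 (since p = 4 > 1).
  So int = F(infinity) - F(3) = 0 - (-1/81) = 1/81.
  Finite, so by the integral test, the series converges.

converges


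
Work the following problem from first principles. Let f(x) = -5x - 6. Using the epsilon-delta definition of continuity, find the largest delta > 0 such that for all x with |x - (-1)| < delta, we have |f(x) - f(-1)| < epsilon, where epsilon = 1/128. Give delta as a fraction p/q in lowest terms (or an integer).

We compute f(-1) = -5*(-1) - 6 = -1.
|f(x) - f(-1)| = |-5x - 6 - (-1)| = |-5(x - (-1))| = 5|x - (-1)|.
We need 5|x - (-1)| < 1/128, i.e. |x - (-1)| < 1/128 / 5 = 1/640.
So any delta <= 1/640 works. Conversely, if delta > 1/640, then x = -1 + 1/640 satisfies |x - (-1)| = 1/640 < delta but |f(x) - f(-1)| = 5 * 1/640 = 1/128, which is not < 1/128; so no larger delta works.
Hence the largest such delta is 1/640.

1/640


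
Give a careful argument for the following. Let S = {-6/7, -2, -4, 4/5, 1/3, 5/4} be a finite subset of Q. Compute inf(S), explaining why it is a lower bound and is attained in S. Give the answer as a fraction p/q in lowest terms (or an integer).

S is finite, so inf(S) = min(S).
Sorted increasing:
-4, -2, -6/7, 1/3, 4/5, 5/4
The extremum is -4.
For every x in S, x >= -4. And -4 is in S, so it is attained.
Therefore inf(S) = -4.

-4


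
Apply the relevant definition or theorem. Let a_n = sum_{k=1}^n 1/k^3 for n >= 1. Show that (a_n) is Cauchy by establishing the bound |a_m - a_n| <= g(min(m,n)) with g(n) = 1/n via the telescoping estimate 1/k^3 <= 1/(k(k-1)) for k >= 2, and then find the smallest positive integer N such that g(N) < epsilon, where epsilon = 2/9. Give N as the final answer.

For m > n >= 1: |a_m - a_n| = sum_{k=n+1}^m 1/k^3.
Use 1/k^3 <= 1/(k(k-1)) = 1/(k-1) - 1/k for k >= 2 (which holds since k^3 >= k^2 >= k(k-1) for k >= 2):
sum_{k=n+1}^m 1/k^3 <= sum_{k=n+1}^m (1/(k-1) - 1/k) = 1/n - 1/m <= 1/n.
By symmetry the same bound holds with n,m swapped, so |a_m - a_n| <= 1/min(m,n) = g(min(m,n)). Since g(n) -> 0, (a_n) is Cauchy.
Now solve g(N) < 2/9: 1/N < 2/9 <=> N > 1/(2/9) = 9/2.
The smallest integer strictly greater than 9/2 is N = 5.
Check: g(5) = 1/5 < 2/9; g(4) = 1/4 >= 2/9. So N = 5.

5


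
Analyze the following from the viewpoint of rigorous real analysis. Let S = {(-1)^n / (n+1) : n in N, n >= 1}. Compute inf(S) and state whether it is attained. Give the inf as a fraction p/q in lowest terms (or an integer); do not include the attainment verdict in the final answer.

Analysis:
- Values: -1/2, 1/3, -1/4, 1/5, -1/6, ...
- Positive terms (even n): 1/(2+1), 1/(4+1), ... decreasing -> max = 1/3 (n=2).
- Negative terms (odd n): -1/(1+1), -1/(3+1), ... increasing -> min = -1/2 (n=1).
- So sup = 1/3 (attained at n=2); inf = -1/2 (attained at n=1).
Conclusion: inf(S) = -1/2, attained in S.

-1/2


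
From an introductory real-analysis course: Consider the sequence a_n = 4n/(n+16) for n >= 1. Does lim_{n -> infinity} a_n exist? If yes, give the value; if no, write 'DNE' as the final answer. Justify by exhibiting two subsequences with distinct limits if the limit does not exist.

Examine the behaviour of a_n along subsequences.
Even-n subsequence a_{2k} = 4(2k)/(2k+16) -> 4. Odd-n subsequence a_{2k+1} = 4(2k+1)/(2k+17) -> 4. Both tend to 4, which suggests the limit is 4; verify directly.
|a_n - 4| = |4n - 4(n+16)| / (n+16) = 64/(n+16) < 64/n for every n >= 1.
Given epsilon > 0, choose a positive integer N > 64/epsilon. Then for all n >= N, |a_n - 4| < 64/n <= 64/N < epsilon.
So by the definition of the limit, lim a_n exists and equals 4.

4


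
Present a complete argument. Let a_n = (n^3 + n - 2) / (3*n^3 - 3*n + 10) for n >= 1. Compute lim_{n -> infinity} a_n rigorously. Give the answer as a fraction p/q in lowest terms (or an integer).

Divide numerator and denominator by n^3, the highest power:
numerator / n^3 = 1 + n^(-2) - 2/n^3
denominator / n^3 = 3 - 3/n^2 + 10/n^3
As n -> infinity, all terms of the form c/n^k (k >= 1) tend to 0.
So numerator / n^3 -> 1 and denominator / n^3 -> 3.
Therefore lim a_n = 1/3.

1/3


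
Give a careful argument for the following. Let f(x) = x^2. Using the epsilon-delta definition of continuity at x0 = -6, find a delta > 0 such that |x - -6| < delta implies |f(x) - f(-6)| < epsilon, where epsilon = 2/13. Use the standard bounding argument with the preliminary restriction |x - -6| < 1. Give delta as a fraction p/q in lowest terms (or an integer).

Factor: |x^2 - (-6)^2| = |x - -6| * |x + -6|.
Impose |x - -6| < 1 first. Then |x + -6| = |(x - -6) + 2*(-6)| <= |x - -6| + 2*|-6| < 1 + 12 = 13.
So |x^2 - (-6)^2| < delta * 13.
We need delta * 13 <= 2/13, i.e. delta <= 2/13/13 = 2/169.
Since 2/169 < 1, this is tighter than 1; take delta = 2/169.
So delta = 2/169 works.

2/169


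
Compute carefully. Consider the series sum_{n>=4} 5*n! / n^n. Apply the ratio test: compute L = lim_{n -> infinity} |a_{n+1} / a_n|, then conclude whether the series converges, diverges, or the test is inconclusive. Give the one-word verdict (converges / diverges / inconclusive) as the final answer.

Let a_n denote the general term. Form the ratio a_{n+1}/a_n and simplify:
a_{n+1}/a_n = (n/(n + 1))^n
Take the limit as n -> infinity: L = exp(-1).
Since L = exp(-1) < 1, the ratio test implies the series converges.

converges


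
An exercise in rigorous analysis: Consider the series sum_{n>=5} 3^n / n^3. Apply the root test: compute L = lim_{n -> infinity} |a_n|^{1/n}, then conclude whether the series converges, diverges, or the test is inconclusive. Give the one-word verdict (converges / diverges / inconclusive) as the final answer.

Let a_n denote the general term. Form |a_n|^(1/n) and simplify:
|a_n|^(1/n) = 3/n^(3/n)
Take the limit as n -> infinity: L = 3.
Since L = 3 > 1, the root test implies divergence.

diverges


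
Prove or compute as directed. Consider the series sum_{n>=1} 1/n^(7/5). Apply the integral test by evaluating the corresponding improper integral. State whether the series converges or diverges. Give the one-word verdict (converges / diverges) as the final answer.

Let f(x) = x^(-7/5). Then f is positive, continuous, and decreasing on [1, infinity), so the integral test applies.
Compute the improper integral int_{1}^infinity f(x) dx:
  antiderivative F(x) = -5/(2*x^(2/5)).
  As x -> infinity, F(x) -> 0 (since p = 7/5 > 1).
  So int = F(infinity) - F(1) = 0 - (-5/2) = 5/2.
  Finite, so by the integral test, the series converges.

converges


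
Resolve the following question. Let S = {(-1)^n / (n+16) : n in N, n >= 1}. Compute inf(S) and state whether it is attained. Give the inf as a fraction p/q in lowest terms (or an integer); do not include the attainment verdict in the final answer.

Analysis:
- Values: -1/17, 1/18, -1/19, 1/20, -1/21, ...
- Positive terms (even n): 1/(2+16), 1/(4+16), ... decreasing -> max = 1/18 (n=2).
- Negative terms (odd n): -1/(1+16), -1/(3+16), ... increasing -> min = -1/17 (n=1).
- So sup = 1/18 (attained at n=2); inf = -1/17 (attained at n=1).
Conclusion: inf(S) = -1/17, attained in S.

-1/17


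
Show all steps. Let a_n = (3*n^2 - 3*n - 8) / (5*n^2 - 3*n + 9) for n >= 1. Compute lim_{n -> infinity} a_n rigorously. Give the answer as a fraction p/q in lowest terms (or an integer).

Divide numerator and denominator by n^2, the highest power:
numerator / n^2 = 3 - 3/n - 8/n^2
denominator / n^2 = 5 - 3/n + 9/n^2
As n -> infinity, all terms of the form c/n^k (k >= 1) tend to 0.
So numerator / n^2 -> 3 and denominator / n^2 -> 5.
Therefore lim a_n = 3/5.

3/5


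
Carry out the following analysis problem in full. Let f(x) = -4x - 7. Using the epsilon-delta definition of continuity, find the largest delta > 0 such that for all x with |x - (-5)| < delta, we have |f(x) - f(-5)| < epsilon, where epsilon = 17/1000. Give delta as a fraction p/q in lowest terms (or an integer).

We compute f(-5) = -4*(-5) - 7 = 13.
|f(x) - f(-5)| = |-4x - 7 - (13)| = |-4(x - (-5))| = 4|x - (-5)|.
We need 4|x - (-5)| < 17/1000, i.e. |x - (-5)| < 17/1000 / 4 = 17/4000.
So any delta <= 17/4000 works. Conversely, if delta > 17/4000, then x = -5 + 17/4000 satisfies |x - (-5)| = 17/4000 < delta but |f(x) - f(-5)| = 4 * 17/4000 = 17/1000, which is not < 17/1000; so no larger delta works.
Hence the largest such delta is 17/4000.

17/4000


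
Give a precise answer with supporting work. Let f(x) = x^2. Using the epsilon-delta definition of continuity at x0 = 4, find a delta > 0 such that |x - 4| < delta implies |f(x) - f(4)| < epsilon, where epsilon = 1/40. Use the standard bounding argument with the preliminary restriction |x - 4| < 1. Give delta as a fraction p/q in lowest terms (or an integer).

Factor: |x^2 - (4)^2| = |x - 4| * |x + 4|.
Impose |x - 4| < 1 first. Then |x + 4| = |(x - 4) + 2*(4)| <= |x - 4| + 2*|4| < 1 + 8 = 9.
So |x^2 - (4)^2| < delta * 9.
We need delta * 9 <= 1/40, i.e. delta <= 1/40/9 = 1/360.
Since 1/360 < 1, this is tighter than 1; take delta = 1/360.
So delta = 1/360 works.

1/360


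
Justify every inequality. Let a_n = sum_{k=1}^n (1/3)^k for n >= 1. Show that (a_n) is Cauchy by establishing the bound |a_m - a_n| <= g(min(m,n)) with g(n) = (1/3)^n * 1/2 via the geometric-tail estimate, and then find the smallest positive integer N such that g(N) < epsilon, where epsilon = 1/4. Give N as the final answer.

For m > n >= 1: |a_m - a_n| = sum_{k=n+1}^m (1/3)^k < sum_{k=n+1}^infinity (1/3)^k = (1/3)^(n+1) / (1 - 1/3) = (1/3)^n * (1/3) * (3/2) = (1/3)^n * 1/2.
So g(n) = (1/3)^n / 2. Since g(n) -> 0, (a_n) is Cauchy.
Now solve g(N) < 1/4: (1/3)^N / 2 < 1/4 <=> 3^N > 1 / (2 * 1/4) = 2.
Check powers of 3: 3^0 = 1 <= 2, 3^1 = 3 > 2.
So the smallest such N is 1. Check: g(1) = 1/(2 * 3) = 1/6 < 1/4.

1


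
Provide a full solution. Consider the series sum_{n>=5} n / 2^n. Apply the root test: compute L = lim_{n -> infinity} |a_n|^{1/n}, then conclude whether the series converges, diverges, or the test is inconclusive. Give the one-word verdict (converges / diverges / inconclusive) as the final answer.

Let a_n denote the general term. Form |a_n|^(1/n) and simplify:
|a_n|^(1/n) = n^(1/n)/2
Take the limit as n -> infinity: L = 1/2.
Since L = 1/2 < 1, the root test implies convergence.

converges


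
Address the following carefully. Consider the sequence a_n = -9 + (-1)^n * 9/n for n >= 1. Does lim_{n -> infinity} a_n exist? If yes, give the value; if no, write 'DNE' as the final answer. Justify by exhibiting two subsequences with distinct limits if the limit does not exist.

Examine the behaviour of a_n along subsequences.
Even-n subsequence a_{2k} = -9 + 9/(2k) -> -9. Odd-n subsequence a_{2k+1} = -9 - 9/(2k+1) -> -9. Both tend to -9, which suggests the limit is -9; verify directly.
|a_n - (-9)| = |(-1)^n * 9/n| = 9/n for every n >= 1.
Given epsilon > 0, choose a positive integer N > 9/epsilon. Then for all n >= N, |a_n - (-9)| = 9/n <= 9/N < epsilon.
So by the definition of the limit, lim a_n exists and equals -9.

-9


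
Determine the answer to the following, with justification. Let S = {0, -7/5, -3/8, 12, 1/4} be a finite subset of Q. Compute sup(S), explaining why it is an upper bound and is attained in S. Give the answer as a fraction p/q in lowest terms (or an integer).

S is finite, so sup(S) = max(S).
Sorted decreasing:
12, 1/4, 0, -3/8, -7/5
The extremum is 12.
For every x in S, x <= 12. And 12 is in S, so it is attained.
Therefore sup(S) = 12.

12


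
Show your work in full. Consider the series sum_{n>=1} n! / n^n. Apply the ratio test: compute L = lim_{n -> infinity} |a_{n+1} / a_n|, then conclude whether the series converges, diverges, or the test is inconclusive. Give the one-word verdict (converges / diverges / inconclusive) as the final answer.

Let a_n denote the general term. Form the ratio a_{n+1}/a_n and simplify:
a_{n+1}/a_n = (n/(n + 1))^n
Take the limit as n -> infinity: L = exp(-1).
Since L = exp(-1) < 1, the ratio test implies the series converges.

converges


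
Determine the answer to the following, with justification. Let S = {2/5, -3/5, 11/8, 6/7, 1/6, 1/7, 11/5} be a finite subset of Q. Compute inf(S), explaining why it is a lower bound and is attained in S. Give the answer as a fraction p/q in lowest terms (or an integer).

S is finite, so inf(S) = min(S).
Sorted increasing:
-3/5, 1/7, 1/6, 2/5, 6/7, 11/8, 11/5
The extremum is -3/5.
For every x in S, x >= -3/5. And -3/5 is in S, so it is attained.
Therefore inf(S) = -3/5.

-3/5


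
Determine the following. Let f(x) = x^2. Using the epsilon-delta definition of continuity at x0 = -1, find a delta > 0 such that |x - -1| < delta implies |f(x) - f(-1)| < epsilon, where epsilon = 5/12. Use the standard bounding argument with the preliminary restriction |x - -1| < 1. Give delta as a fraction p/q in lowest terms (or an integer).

Factor: |x^2 - (-1)^2| = |x - -1| * |x + -1|.
Impose |x - -1| < 1 first. Then |x + -1| = |(x - -1) + 2*(-1)| <= |x - -1| + 2*|-1| < 1 + 2 = 3.
So |x^2 - (-1)^2| < delta * 3.
We need delta * 3 <= 5/12, i.e. delta <= 5/12/3 = 5/36.
Since 5/36 < 1, this is tighter than 1; take delta = 5/36.
So delta = 5/36 works.

5/36


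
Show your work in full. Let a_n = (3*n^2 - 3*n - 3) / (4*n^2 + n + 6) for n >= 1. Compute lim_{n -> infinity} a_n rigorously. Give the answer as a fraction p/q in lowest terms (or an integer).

Divide numerator and denominator by n^2, the highest power:
numerator / n^2 = 3 - 3/n - 3/n^2
denominator / n^2 = 4 + 1/n + 6/n^2
As n -> infinity, all terms of the form c/n^k (k >= 1) tend to 0.
So numerator / n^2 -> 3 and denominator / n^2 -> 4.
Therefore lim a_n = 3/4.

3/4


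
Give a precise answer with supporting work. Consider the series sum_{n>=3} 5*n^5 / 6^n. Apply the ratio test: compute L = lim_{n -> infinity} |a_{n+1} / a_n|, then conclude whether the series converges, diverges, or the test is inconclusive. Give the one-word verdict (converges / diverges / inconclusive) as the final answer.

Let a_n denote the general term. Form the ratio a_{n+1}/a_n and simplify:
a_{n+1}/a_n = (n + 1)^5/(6*n^5)
Take the limit as n -> infinity: L = 1/6.
Since L = 1/6 < 1, the ratio test implies the series converges.

converges


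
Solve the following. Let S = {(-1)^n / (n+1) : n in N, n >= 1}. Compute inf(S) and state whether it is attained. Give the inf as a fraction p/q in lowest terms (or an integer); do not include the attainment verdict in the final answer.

Analysis:
- Values: -1/2, 1/3, -1/4, 1/5, -1/6, ...
- Positive terms (even n): 1/(2+1), 1/(4+1), ... decreasing -> max = 1/3 (n=2).
- Negative terms (odd n): -1/(1+1), -1/(3+1), ... increasing -> min = -1/2 (n=1).
- So sup = 1/3 (attained at n=2); inf = -1/2 (attained at n=1).
Conclusion: inf(S) = -1/2, attained in S.

-1/2


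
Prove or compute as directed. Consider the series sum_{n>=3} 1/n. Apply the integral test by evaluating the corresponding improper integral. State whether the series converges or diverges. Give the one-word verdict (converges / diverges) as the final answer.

Let f(x) = 1/x. Then f is positive, continuous, and decreasing on [3, infinity), so the integral test applies.
Compute the improper integral int_{3}^infinity f(x) dx:
  antiderivative F(x) = log(x).
  As x -> infinity, log(x) -> infinity.
  So int = infinity - log(3) = infinity. By the integral test, the series diverges.

diverges


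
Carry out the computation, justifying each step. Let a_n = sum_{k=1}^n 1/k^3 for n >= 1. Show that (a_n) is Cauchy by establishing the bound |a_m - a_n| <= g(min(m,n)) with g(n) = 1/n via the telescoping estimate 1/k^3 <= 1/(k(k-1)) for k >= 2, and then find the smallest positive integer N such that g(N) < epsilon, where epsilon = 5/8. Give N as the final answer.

For m > n >= 1: |a_m - a_n| = sum_{k=n+1}^m 1/k^3.
Use 1/k^3 <= 1/(k(k-1)) = 1/(k-1) - 1/k for k >= 2 (which holds since k^3 >= k^2 >= k(k-1) for k >= 2):
sum_{k=n+1}^m 1/k^3 <= sum_{k=n+1}^m (1/(k-1) - 1/k) = 1/n - 1/m <= 1/n.
By symmetry the same bound holds with n,m swapped, so |a_m - a_n| <= 1/min(m,n) = g(min(m,n)). Since g(n) -> 0, (a_n) is Cauchy.
Now solve g(N) < 5/8: 1/N < 5/8 <=> N > 1/(5/8) = 8/5.
The smallest integer strictly greater than 8/5 is N = 2.
Check: g(2) = 1/2 < 5/8; g(1) = 1/1 >= 5/8. So N = 2.

2


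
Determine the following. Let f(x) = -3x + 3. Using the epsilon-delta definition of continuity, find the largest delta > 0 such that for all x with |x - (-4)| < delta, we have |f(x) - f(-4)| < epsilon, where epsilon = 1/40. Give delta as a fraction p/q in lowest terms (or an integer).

We compute f(-4) = -3*(-4) + 3 = 15.
|f(x) - f(-4)| = |-3x + 3 - (15)| = |-3(x - (-4))| = 3|x - (-4)|.
We need 3|x - (-4)| < 1/40, i.e. |x - (-4)| < 1/40 / 3 = 1/120.
So any delta <= 1/120 works. Conversely, if delta > 1/120, then x = -4 + 1/120 satisfies |x - (-4)| = 1/120 < delta but |f(x) - f(-4)| = 3 * 1/120 = 1/40, which is not < 1/40; so no larger delta works.
Hence the largest such delta is 1/120.

1/120


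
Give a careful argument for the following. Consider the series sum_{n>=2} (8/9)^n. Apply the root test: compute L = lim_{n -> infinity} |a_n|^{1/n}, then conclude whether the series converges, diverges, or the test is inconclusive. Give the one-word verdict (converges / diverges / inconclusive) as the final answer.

Let a_n denote the general term. Form |a_n|^(1/n) and simplify:
|a_n|^(1/n) = 8/9
Take the limit as n -> infinity: L = 8/9.
Since L = 8/9 < 1, the root test implies convergence.

converges


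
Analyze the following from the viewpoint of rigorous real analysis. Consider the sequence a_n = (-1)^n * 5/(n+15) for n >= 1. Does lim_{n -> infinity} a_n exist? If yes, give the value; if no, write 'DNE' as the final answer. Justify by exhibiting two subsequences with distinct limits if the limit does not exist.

Examine the behaviour of a_n along subsequences.
Even-n subsequence a_{2k} = 5/(2k+15) -> 0. Odd-n subsequence a_{2k+1} = -5/(2k+16) -> 0. Both tend to 0, which suggests the limit is 0; verify directly.
|a_n - 0| = 5/(n+15) < 5/n for every n >= 1.
Given epsilon > 0, choose a positive integer N > 5/epsilon. Then for all n >= N, |a_n| < 5/n <= 5/N < epsilon.
So by the definition of the limit, lim a_n exists and equals 0.

0


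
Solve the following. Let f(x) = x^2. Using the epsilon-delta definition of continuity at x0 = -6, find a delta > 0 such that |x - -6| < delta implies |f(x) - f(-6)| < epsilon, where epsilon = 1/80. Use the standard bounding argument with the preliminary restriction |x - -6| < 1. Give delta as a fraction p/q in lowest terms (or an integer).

Factor: |x^2 - (-6)^2| = |x - -6| * |x + -6|.
Impose |x - -6| < 1 first. Then |x + -6| = |(x - -6) + 2*(-6)| <= |x - -6| + 2*|-6| < 1 + 12 = 13.
So |x^2 - (-6)^2| < delta * 13.
We need delta * 13 <= 1/80, i.e. delta <= 1/80/13 = 1/1040.
Since 1/1040 < 1, this is tighter than 1; take delta = 1/1040.
So delta = 1/1040 works.

1/1040


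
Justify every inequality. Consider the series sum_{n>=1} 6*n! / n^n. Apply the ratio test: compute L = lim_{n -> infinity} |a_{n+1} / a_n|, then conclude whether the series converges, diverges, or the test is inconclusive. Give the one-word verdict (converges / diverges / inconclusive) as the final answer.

Let a_n denote the general term. Form the ratio a_{n+1}/a_n and simplify:
a_{n+1}/a_n = (n/(n + 1))^n
Take the limit as n -> infinity: L = exp(-1).
Since L = exp(-1) < 1, the ratio test implies the series converges.

converges


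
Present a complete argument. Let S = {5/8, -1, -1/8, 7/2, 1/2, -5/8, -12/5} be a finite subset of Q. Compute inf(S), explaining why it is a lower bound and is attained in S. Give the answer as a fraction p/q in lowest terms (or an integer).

S is finite, so inf(S) = min(S).
Sorted increasing:
-12/5, -1, -5/8, -1/8, 1/2, 5/8, 7/2
The extremum is -12/5.
For every x in S, x >= -12/5. And -12/5 is in S, so it is attained.
Therefore inf(S) = -12/5.

-12/5


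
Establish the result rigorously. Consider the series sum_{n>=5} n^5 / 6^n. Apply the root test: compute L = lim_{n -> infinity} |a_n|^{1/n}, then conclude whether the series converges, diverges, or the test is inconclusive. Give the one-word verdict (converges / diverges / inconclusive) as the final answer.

Let a_n denote the general term. Form |a_n|^(1/n) and simplify:
|a_n|^(1/n) = n^(5/n)/6
Take the limit as n -> infinity: L = 1/6.
Since L = 1/6 < 1, the root test implies convergence.

converges


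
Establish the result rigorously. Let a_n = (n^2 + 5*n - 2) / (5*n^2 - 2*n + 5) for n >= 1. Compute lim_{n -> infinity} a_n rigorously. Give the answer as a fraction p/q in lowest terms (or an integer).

Divide numerator and denominator by n^2, the highest power:
numerator / n^2 = 1 + 5/n - 2/n^2
denominator / n^2 = 5 - 2/n + 5/n^2
As n -> infinity, all terms of the form c/n^k (k >= 1) tend to 0.
So numerator / n^2 -> 1 and denominator / n^2 -> 5.
Therefore lim a_n = 1/5.

1/5


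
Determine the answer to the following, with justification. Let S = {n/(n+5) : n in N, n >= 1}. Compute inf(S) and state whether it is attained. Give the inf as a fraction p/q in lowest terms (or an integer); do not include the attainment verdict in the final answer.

Analysis:
- Values: 1/6, 2/7, 3/8, 4/9, ... strictly increasing.
- Minimum is 1/6 (n=1); inf = 1/6 (attained).
- n/(n+5) = 1 - 5/(n+5) -> 1 from below as n -> infinity, and never equals 1.
- So sup = 1 (not attained).
Conclusion: inf(S) = 1/6, attained in S.

1/6


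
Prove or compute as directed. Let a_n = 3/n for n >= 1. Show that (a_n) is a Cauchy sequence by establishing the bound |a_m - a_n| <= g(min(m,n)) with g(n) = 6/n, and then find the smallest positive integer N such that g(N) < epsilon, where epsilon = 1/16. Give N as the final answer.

For any m, n >= 1, by the triangle inequality:
|a_m - a_n| = |3/m - 3/n| <= 3*1/m + 3*1/n <= 6/min(m,n).
So g(n) = 6/n bounds the Cauchy difference. Since g(n) -> 0, (a_n) is Cauchy.
Now solve g(N) < 1/16: 6/N < 1/16 <=> N > 6 / (1/16) = 96.
The smallest integer strictly greater than 96 is N = 97.
Check: g(97) = 6/97 = 6/97 < 1/16; g(96) = 1/16 >= 1/16. So N = 97.

97


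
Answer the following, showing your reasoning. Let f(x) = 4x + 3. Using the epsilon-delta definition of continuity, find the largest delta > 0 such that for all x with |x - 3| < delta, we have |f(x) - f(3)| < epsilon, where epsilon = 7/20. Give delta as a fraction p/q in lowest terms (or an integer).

We compute f(3) = 4*(3) + 3 = 15.
|f(x) - f(3)| = |4x + 3 - (15)| = |4(x - 3)| = 4|x - 3|.
We need 4|x - 3| < 7/20, i.e. |x - 3| < 7/20 / 4 = 7/80.
So any delta <= 7/80 works. Conversely, if delta > 7/80, then x = 3 + 7/80 satisfies |x - 3| = 7/80 < delta but |f(x) - f(3)| = 4 * 7/80 = 7/20, which is not < 7/20; so no larger delta works.
Hence the largest such delta is 7/80.

7/80


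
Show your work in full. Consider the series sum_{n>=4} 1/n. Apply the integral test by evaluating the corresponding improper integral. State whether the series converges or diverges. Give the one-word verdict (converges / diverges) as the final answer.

Let f(x) = 1/x. Then f is positive, continuous, and decreasing on [4, infinity), so the integral test applies.
Compute the improper integral int_{4}^infinity f(x) dx:
  antiderivative F(x) = log(x).
  As x -> infinity, log(x) -> infinity.
  So int = infinity - log(4) = infinity. By the integral test, the series diverges.

diverges


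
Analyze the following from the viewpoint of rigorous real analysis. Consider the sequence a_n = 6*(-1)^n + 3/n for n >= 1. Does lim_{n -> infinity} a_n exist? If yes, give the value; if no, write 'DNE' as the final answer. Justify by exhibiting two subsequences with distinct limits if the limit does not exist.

Examine the behaviour of a_n along subsequences.
a_{2k} = 6 + 3/(2k) -> 6. a_{2k+1} = -6 + 3/(2k+1) -> -6.
Since these two subsequential limits are 6 and -6, distinct, the full sequence cannot converge (a convergent sequence has all subsequences tending to the same limit). So lim a_n does not exist.

DNE


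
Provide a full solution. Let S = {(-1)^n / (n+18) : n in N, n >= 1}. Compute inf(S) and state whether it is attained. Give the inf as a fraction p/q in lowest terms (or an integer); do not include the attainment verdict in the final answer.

Analysis:
- Values: -1/19, 1/20, -1/21, 1/22, -1/23, ...
- Positive terms (even n): 1/(2+18), 1/(4+18), ... decreasing -> max = 1/20 (n=2).
- Negative terms (odd n): -1/(1+18), -1/(3+18), ... increasing -> min = -1/19 (n=1).
- So sup = 1/20 (attained at n=2); inf = -1/19 (attained at n=1).
Conclusion: inf(S) = -1/19, attained in S.

-1/19


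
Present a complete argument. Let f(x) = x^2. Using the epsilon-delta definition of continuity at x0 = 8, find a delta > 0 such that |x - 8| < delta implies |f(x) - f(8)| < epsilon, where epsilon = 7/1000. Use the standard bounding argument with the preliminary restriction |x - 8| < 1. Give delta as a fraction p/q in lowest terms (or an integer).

Factor: |x^2 - (8)^2| = |x - 8| * |x + 8|.
Impose |x - 8| < 1 first. Then |x + 8| = |(x - 8) + 2*(8)| <= |x - 8| + 2*|8| < 1 + 16 = 17.
So |x^2 - (8)^2| < delta * 17.
We need delta * 17 <= 7/1000, i.e. delta <= 7/1000/17 = 7/17000.
Since 7/17000 < 1, this is tighter than 1; take delta = 7/17000.
So delta = 7/17000 works.

7/17000


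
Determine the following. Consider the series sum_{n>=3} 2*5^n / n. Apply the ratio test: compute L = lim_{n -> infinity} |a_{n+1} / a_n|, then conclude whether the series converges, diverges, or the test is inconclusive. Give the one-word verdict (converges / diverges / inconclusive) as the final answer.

Let a_n denote the general term. Form the ratio a_{n+1}/a_n and simplify:
a_{n+1}/a_n = 5*n/(n + 1)
Take the limit as n -> infinity: L = 5.
Since L = 5 > 1 (or L = infinity), the ratio test implies the series diverges.

diverges


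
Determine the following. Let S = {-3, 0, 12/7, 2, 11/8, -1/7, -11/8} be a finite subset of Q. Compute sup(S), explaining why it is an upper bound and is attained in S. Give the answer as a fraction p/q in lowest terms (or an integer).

S is finite, so sup(S) = max(S).
Sorted decreasing:
2, 12/7, 11/8, 0, -1/7, -11/8, -3
The extremum is 2.
For every x in S, x <= 2. And 2 is in S, so it is attained.
Therefore sup(S) = 2.

2


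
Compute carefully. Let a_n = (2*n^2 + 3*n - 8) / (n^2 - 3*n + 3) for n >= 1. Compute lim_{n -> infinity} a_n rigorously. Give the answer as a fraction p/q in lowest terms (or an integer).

Divide numerator and denominator by n^2, the highest power:
numerator / n^2 = 2 + 3/n - 8/n^2
denominator / n^2 = 1 - 3/n + 3/n^2
As n -> infinity, all terms of the form c/n^k (k >= 1) tend to 0.
So numerator / n^2 -> 2 and denominator / n^2 -> 1.
Therefore lim a_n = 2.

2


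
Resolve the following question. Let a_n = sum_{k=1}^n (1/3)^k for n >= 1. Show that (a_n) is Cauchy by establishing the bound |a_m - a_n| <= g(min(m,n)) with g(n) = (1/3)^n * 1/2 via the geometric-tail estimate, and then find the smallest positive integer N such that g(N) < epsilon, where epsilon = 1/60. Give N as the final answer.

For m > n >= 1: |a_m - a_n| = sum_{k=n+1}^m (1/3)^k < sum_{k=n+1}^infinity (1/3)^k = (1/3)^(n+1) / (1 - 1/3) = (1/3)^n * (1/3) * (3/2) = (1/3)^n * 1/2.
So g(n) = (1/3)^n / 2. Since g(n) -> 0, (a_n) is Cauchy.
Now solve g(N) < 1/60: (1/3)^N / 2 < 1/60 <=> 3^N > 1 / (2 * 1/60) = 30.
Check powers of 3: 3^3 = 27 <= 30, 3^4 = 81 > 30.
So the smallest such N is 4. Check: g(4) = 1/(2 * 81) = 1/162 < 1/60.

4


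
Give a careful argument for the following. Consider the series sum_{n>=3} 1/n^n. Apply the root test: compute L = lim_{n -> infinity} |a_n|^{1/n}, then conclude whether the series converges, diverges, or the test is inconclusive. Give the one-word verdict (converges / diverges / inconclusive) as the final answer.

Let a_n denote the general term. Form |a_n|^(1/n) and simplify:
|a_n|^(1/n) = 1/n
Take the limit as n -> infinity: L = 0.
Since L = 0 < 1, the root test implies convergence.

converges


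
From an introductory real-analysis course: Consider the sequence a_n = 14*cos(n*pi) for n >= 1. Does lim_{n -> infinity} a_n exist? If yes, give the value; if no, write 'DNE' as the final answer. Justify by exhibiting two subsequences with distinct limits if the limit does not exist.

Examine the behaviour of a_n along subsequences.
cos(n*pi) = (-1)^n, so a_n = 14*(-1)^n. a_{2k} = 14 -> 14. a_{2k+1} = -14 -> -14.
Since these two subsequential limits are 14 and -14, distinct, the full sequence cannot converge (a convergent sequence has all subsequences tending to the same limit). So lim a_n does not exist.

DNE


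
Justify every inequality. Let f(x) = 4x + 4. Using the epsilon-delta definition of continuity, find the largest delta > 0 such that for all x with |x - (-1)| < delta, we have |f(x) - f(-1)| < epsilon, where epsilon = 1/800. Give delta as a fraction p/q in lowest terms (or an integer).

We compute f(-1) = 4*(-1) + 4 = 0.
|f(x) - f(-1)| = |4x + 4 - (0)| = |4(x - (-1))| = 4|x - (-1)|.
We need 4|x - (-1)| < 1/800, i.e. |x - (-1)| < 1/800 / 4 = 1/3200.
So any delta <= 1/3200 works. Conversely, if delta > 1/3200, then x = -1 + 1/3200 satisfies |x - (-1)| = 1/3200 < delta but |f(x) - f(-1)| = 4 * 1/3200 = 1/800, which is not < 1/800; so no larger delta works.
Hence the largest such delta is 1/3200.

1/3200
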